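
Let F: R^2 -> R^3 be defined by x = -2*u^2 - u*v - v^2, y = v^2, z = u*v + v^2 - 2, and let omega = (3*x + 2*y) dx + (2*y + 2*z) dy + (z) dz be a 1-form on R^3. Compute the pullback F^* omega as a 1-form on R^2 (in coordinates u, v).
F^* omega = (24*u^3 + 18*u^2*v + 8*u*v^2 + 2*v^3 - 2*v) du + (6*u^3 + 16*u^2*v + 14*u*v^2 - 2*u + 12*v^3 - 12*v) dv

Using F^*(f dg) = (f ∘ F) d(g ∘ F), substitute each coordinate x_i by F_i(u, v) in f_i, and replace dx_i by d F_i = (∂F_i/∂u) du + (∂F_i/∂v) dv.
  For the x component: f_1(F) = -6*u^2 - 3*u*v - v^2; d F_1 = (-4*u - v) du + (-u - 2*v) dv
  For the y component: f_2(F) = 2*u*v + 4*v^2 - 4; d F_2 = (0) du + (2*v) dv
  For the z component: f_3(F) = u*v + v^2 - 2; d F_3 = (v) du + (u + 2*v) dv
Combining and collecting du, dv coefficients:
  coeff of du: 24*u^3 + 18*u^2*v + 8*u*v^2 + 2*v^3 - 2*v
  coeff of dv: 6*u^3 + 16*u^2*v + 14*u*v^2 - 2*u + 12*v^3 - 12*v
F^* omega = (24*u^3 + 18*u^2*v + 8*u*v^2 + 2*v^3 - 2*v) du + (6*u^3 + 16*u^2*v + 14*u*v^2 - 2*u + 12*v^3 - 12*v) dv.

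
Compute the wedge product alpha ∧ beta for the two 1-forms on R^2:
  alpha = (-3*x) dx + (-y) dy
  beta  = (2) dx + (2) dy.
alpha ∧ beta = (-6*x + 2*y) dx ∧ dy

Distribute the wedge, using dx_i ∧ dx_j = -dx_j ∧ dx_i and dx_i ∧ dx_i = 0. For each pair (i, j) with i < j, the coefficient of dx_i ∧ dx_j in alpha ∧ beta is (alpha_i * beta_j - alpha_j * beta_i). Collecting: alpha ∧ beta = (-6*x + 2*y) dx ∧ dy.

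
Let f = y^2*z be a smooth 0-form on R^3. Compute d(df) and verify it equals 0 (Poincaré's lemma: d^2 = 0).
d(df) = 0

Step 1: df = sum_i (∂f/∂x_i) dx_i = (0) dx + (2*y*z) dy + (y^2) dz.
Step 2: Apply d again. Using the 1-form formula, the coefficient of dx ∧ dy in d(df) is ∂^2 f/∂x ∂y - ∂^2 f/∂y ∂x = (0) - (0) = 0 (equality of mixed partials for smooth f).
Similarly for dx ∧ dz and dy ∧ dz — all coefficients vanish. So d(df) = 0.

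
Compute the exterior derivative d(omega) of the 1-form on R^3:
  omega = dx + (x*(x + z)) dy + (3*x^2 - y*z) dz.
d(omega) = (2*x + z) dx ∧ dy + (6*x) dx ∧ dz + (-x - z) dy ∧ dz

For a 1-form omega = sum_i f_i dx_i, the exterior derivative is
  d(omega) = sum_{i < j} (∂f_j/∂x_i - ∂f_i/∂x_j) dx_i ∧ dx_j.
  coefficient of dx ∧ dy: ∂f_2/∂x - ∂f_1/∂y = ∂(x*(x + z))/∂x - ∂(1)/∂y = 2*x + z
  coefficient of dx ∧ dz: ∂f_3/∂x - ∂f_1/∂z = ∂(3*x^2 - y*z)/∂x - ∂(1)/∂z = 6*x
  coefficient of dy ∧ dz: ∂f_3/∂y - ∂f_2/∂z = ∂(3*x^2 - y*z)/∂y - ∂(x*(x + z))/∂z = -x - z
Assembling: d(omega) = (2*x + z) dx ∧ dy + (6*x) dx ∧ dz + (-x - z) dy ∧ dz.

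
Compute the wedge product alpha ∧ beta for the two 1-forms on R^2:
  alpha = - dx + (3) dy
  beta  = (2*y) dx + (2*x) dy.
alpha ∧ beta = (-2*x - 6*y) dx ∧ dy

Distribute the wedge, using dx_i ∧ dx_j = -dx_j ∧ dx_i and dx_i ∧ dx_i = 0. For each pair (i, j) with i < j, the coefficient of dx_i ∧ dx_j in alpha ∧ beta is (alpha_i * beta_j - alpha_j * beta_i). Collecting: alpha ∧ beta = (-2*x - 6*y) dx ∧ dy.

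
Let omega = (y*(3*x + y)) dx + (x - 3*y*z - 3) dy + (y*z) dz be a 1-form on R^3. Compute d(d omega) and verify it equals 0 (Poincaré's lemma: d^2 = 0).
d(d omega) = 0

Step 1: d omega = sum_{i<j} (∂f_j/∂x_i - ∂f_i/∂x_j) dx_i ∧ dx_j:
  coeff of dx ∧ dy: -3*x - 2*y + 1
  coeff of dx ∧ dz: 0
  coeff of dy ∧ dz: 3*y + z
Step 2: Apply d again to each 2-form coefficient. The only possible 3-form in R^3 is dx ∧ dy ∧ dz, with coefficient
  ∂(coeff of dy∧dz)/∂x - ∂(coeff of dx∧dz)/∂y + ∂(coeff of dx∧dy)/∂z
  = ∂/∂x (3*y + z) - ∂/∂y (0) + ∂/∂z (-3*x - 2*y + 1).
Each of these terms simplifies to sums of mixed partials that cancel in pairs. The result is 0 (by equality of mixed partials for smooth functions — Schwarz / Clairaut).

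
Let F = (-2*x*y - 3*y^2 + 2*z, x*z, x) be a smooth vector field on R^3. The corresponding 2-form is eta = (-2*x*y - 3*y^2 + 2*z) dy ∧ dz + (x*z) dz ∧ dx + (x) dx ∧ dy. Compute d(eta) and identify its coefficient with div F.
d(eta) = (-2*y) dx ∧ dy ∧ dz; div F = -2*y

For a 2-form in R^3 of the form above, applying d gives a 3-form with coefficient ∂P/∂x + ∂Q/∂y + ∂R/∂z:
  ∂P/∂x = -2*y
  ∂Q/∂y = 0
  ∂R/∂z = 0
Sum = -2*y, which is exactly div F.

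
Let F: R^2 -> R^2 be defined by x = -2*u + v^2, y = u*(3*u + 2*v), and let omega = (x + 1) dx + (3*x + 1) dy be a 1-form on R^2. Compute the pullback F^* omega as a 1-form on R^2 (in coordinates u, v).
F^* omega = (-36*u^2 + 18*u*v^2 - 12*u*v + 10*u + 6*v^3 - 2*v^2 + 2*v - 2) du + (-12*u^2 + 6*u*v^2 - 4*u*v + 2*u + 2*v^3 + 2*v) dv

Using F^*(f dg) = (f ∘ F) d(g ∘ F), substitute each coordinate x_i by F_i(u, v) in f_i, and replace dx_i by d F_i = (∂F_i/∂u) du + (∂F_i/∂v) dv.
  For the x component: f_1(F) = -2*u + v^2 + 1; d F_1 = (-2) du + (2*v) dv
  For the y component: f_2(F) = -6*u + 3*v^2 + 1; d F_2 = (6*u + 2*v) du + (2*u) dv
Combining and collecting du, dv coefficients:
  coeff of du: -36*u^2 + 18*u*v^2 - 12*u*v + 10*u + 6*v^3 - 2*v^2 + 2*v - 2
  coeff of dv: -12*u^2 + 6*u*v^2 - 4*u*v + 2*u + 2*v^3 + 2*v
F^* omega = (-36*u^2 + 18*u*v^2 - 12*u*v + 10*u + 6*v^3 - 2*v^2 + 2*v - 2) du + (-12*u^2 + 6*u*v^2 - 4*u*v + 2*u + 2*v^3 + 2*v) dv.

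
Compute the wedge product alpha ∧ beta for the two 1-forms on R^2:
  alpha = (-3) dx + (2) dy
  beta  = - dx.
alpha ∧ beta = (2) dx ∧ dy

Distribute the wedge, using dx_i ∧ dx_j = -dx_j ∧ dx_i and dx_i ∧ dx_i = 0. For each pair (i, j) with i < j, the coefficient of dx_i ∧ dx_j in alpha ∧ beta is (alpha_i * beta_j - alpha_j * beta_i). Collecting: alpha ∧ beta = (2) dx ∧ dy.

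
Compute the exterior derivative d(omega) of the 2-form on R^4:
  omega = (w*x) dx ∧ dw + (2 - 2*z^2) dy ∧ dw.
d(omega) = (4*z) dy ∧ dz ∧ dw

For a 2-form omega = sum_{i<j} g_{ij} dx_i ∧ dx_j, the exterior derivative is
  d(omega) = sum_{i<j} d(g_{ij}) ∧ dx_i ∧ dx_j = sum_{i<j, k} (∂g_{ij}/∂x_k) dx_k ∧ dx_i ∧ dx_j.
Expand each term, using dx_k ∧ dx_i ∧ dx_j = sgn(permutation) dx_{(a)} ∧ dx_{(b)} ∧ dx_{(c)} with (a < b < c) sorted:
  d(2 - 2*z^2) includes (∂/∂z)(2 - 2*z^2) dz = (-4*z) dz, which multiplied by dy ∧ dw gives (4*z) dy ∧ dz ∧ dw
Collecting like 3-forms: d(omega) = (4*z) dy ∧ dz ∧ dw.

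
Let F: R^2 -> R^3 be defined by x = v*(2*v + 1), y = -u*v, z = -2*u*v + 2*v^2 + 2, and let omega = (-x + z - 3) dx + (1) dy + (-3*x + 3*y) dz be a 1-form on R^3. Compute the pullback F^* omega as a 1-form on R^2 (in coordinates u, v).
F^* omega = (v*(6*u*v + 12*v^2 + 6*v - 1)) du + (6*u^2*v - 8*u*v^2 + 4*u*v - u - 24*v^3 - 16*v^2 - 5*v - 1) dv

Using F^*(f dg) = (f ∘ F) d(g ∘ F), substitute each coordinate x_i by F_i(u, v) in f_i, and replace dx_i by d F_i = (∂F_i/∂u) du + (∂F_i/∂v) dv.
  For the x component: f_1(F) = -2*u*v - v - 1; d F_1 = (0) du + (4*v + 1) dv
  For the y component: f_2(F) = 1; d F_2 = (-v) du + (-u) dv
  For the z component: f_3(F) = 3*v*(-u - 2*v - 1); d F_3 = (-2*v) du + (-2*u + 4*v) dv
Combining and collecting du, dv coefficients:
  coeff of du: v*(6*u*v + 12*v^2 + 6*v - 1)
  coeff of dv: 6*u^2*v - 8*u*v^2 + 4*u*v - u - 24*v^3 - 16*v^2 - 5*v - 1
F^* omega = (v*(6*u*v + 12*v^2 + 6*v - 1)) du + (6*u^2*v - 8*u*v^2 + 4*u*v - u - 24*v^3 - 16*v^2 - 5*v - 1) dv.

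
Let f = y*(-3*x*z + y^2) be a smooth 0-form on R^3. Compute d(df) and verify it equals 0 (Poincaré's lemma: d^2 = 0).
d(df) = 0

Step 1: df = sum_i (∂f/∂x_i) dx_i = (-3*y*z) dx + (-3*x*z + 3*y^2) dy + (-3*x*y) dz.
Step 2: Apply d again. Using the 1-form formula, the coefficient of dx ∧ dy in d(df) is ∂^2 f/∂x ∂y - ∂^2 f/∂y ∂x = (-3*z) - (-3*z) = 0 (equality of mixed partials for smooth f).
Similarly for dx ∧ dz and dy ∧ dz — all coefficients vanish. So d(df) = 0.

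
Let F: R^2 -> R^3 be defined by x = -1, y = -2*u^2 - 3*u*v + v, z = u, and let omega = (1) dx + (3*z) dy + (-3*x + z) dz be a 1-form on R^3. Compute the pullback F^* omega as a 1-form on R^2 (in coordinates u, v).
F^* omega = (-12*u^2 - 9*u*v + u + 3) du + (3*u*(1 - 3*u)) dv

Using F^*(f dg) = (f ∘ F) d(g ∘ F), substitute each coordinate x_i by F_i(u, v) in f_i, and replace dx_i by d F_i = (∂F_i/∂u) du + (∂F_i/∂v) dv.
  For the x component: f_1(F) = 1; d F_1 = (0) du + (0) dv
  For the y component: f_2(F) = 3*u; d F_2 = (-4*u - 3*v) du + (1 - 3*u) dv
  For the z component: f_3(F) = u + 3; d F_3 = (1) du + (0) dv
Combining and collecting du, dv coefficients:
  coeff of du: -12*u^2 - 9*u*v + u + 3
  coeff of dv: 3*u*(1 - 3*u)
F^* omega = (-12*u^2 - 9*u*v + u + 3) du + (3*u*(1 - 3*u)) dv.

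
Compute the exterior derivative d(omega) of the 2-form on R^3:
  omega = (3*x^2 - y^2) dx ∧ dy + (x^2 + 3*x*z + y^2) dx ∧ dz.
d(omega) = (-2*y) dx ∧ dy ∧ dz

For a 2-form omega = sum_{i<j} g_{ij} dx_i ∧ dx_j, the exterior derivative is
  d(omega) = sum_{i<j} d(g_{ij}) ∧ dx_i ∧ dx_j = sum_{i<j, k} (∂g_{ij}/∂x_k) dx_k ∧ dx_i ∧ dx_j.
Expand each term, using dx_k ∧ dx_i ∧ dx_j = sgn(permutation) dx_{(a)} ∧ dx_{(b)} ∧ dx_{(c)} with (a < b < c) sorted:
  d(x^2 + 3*x*z + y^2) includes (∂/∂y)(x^2 + 3*x*z + y^2) dy = (2*y) dy, which multiplied by dx ∧ dz gives (-2*y) dx ∧ dy ∧ dz
Collecting like 3-forms: d(omega) = (-2*y) dx ∧ dy ∧ dz.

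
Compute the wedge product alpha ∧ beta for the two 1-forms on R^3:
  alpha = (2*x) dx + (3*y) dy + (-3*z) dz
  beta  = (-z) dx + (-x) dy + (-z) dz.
alpha ∧ beta = (-2*x^2 + 3*y*z) dx ∧ dy + (-z*(2*x + 3*z)) dx ∧ dz + (-3*z*(x + y)) dy ∧ dz

Distribute the wedge, using dx_i ∧ dx_j = -dx_j ∧ dx_i and dx_i ∧ dx_i = 0. For each pair (i, j) with i < j, the coefficient of dx_i ∧ dx_j in alpha ∧ beta is (alpha_i * beta_j - alpha_j * beta_i). Collecting: alpha ∧ beta = (-2*x^2 + 3*y*z) dx ∧ dy + (-z*(2*x + 3*z)) dx ∧ dz + (-3*z*(x + y)) dy ∧ dz.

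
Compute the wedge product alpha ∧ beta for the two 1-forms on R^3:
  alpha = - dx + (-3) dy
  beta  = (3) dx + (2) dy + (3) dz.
alpha ∧ beta = (7) dx ∧ dy + (-3) dx ∧ dz + (-9) dy ∧ dz

Distribute the wedge, using dx_i ∧ dx_j = -dx_j ∧ dx_i and dx_i ∧ dx_i = 0. For each pair (i, j) with i < j, the coefficient of dx_i ∧ dx_j in alpha ∧ beta is (alpha_i * beta_j - alpha_j * beta_i). Collecting: alpha ∧ beta = (7) dx ∧ dy + (-3) dx ∧ dz + (-9) dy ∧ dz.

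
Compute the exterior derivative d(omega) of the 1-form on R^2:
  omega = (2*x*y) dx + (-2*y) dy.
d(omega) = (-2*x) dx ∧ dy

For a 1-form omega = sum_i f_i dx_i, the exterior derivative is
  d(omega) = sum_{i < j} (∂f_j/∂x_i - ∂f_i/∂x_j) dx_i ∧ dx_j.
  coefficient of dx ∧ dy: ∂f_2/∂x - ∂f_1/∂y = ∂(-2*y)/∂x - ∂(2*x*y)/∂y = -2*x
Assembling: d(omega) = (-2*x) dx ∧ dy.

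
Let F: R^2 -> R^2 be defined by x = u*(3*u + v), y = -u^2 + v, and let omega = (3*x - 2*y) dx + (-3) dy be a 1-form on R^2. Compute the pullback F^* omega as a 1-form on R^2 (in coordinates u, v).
F^* omega = (66*u^3 + 29*u^2*v + 3*u*v^2 - 12*u*v + 6*u - 2*v^2) du + (11*u^3 + 3*u^2*v - 2*u*v - 3) dv

Using F^*(f dg) = (f ∘ F) d(g ∘ F), substitute each coordinate x_i by F_i(u, v) in f_i, and replace dx_i by d F_i = (∂F_i/∂u) du + (∂F_i/∂v) dv.
  For the x component: f_1(F) = 11*u^2 + 3*u*v - 2*v; d F_1 = (6*u + v) du + (u) dv
  For the y component: f_2(F) = -3; d F_2 = (-2*u) du + (1) dv
Combining and collecting du, dv coefficients:
  coeff of du: 66*u^3 + 29*u^2*v + 3*u*v^2 - 12*u*v + 6*u - 2*v^2
  coeff of dv: 11*u^3 + 3*u^2*v - 2*u*v - 3
F^* omega = (66*u^3 + 29*u^2*v + 3*u*v^2 - 12*u*v + 6*u - 2*v^2) du + (11*u^3 + 3*u^2*v - 2*u*v - 3) dv.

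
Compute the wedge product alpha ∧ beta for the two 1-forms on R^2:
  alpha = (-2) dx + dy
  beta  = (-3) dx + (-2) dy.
alpha ∧ beta = (7) dx ∧ dy

Distribute the wedge, using dx_i ∧ dx_j = -dx_j ∧ dx_i and dx_i ∧ dx_i = 0. For each pair (i, j) with i < j, the coefficient of dx_i ∧ dx_j in alpha ∧ beta is (alpha_i * beta_j - alpha_j * beta_i). Collecting: alpha ∧ beta = (7) dx ∧ dy.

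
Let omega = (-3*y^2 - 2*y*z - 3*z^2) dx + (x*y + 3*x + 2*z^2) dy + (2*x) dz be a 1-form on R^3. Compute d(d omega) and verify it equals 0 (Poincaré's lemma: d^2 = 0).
d(d omega) = 0

Step 1: d omega = sum_{i<j} (∂f_j/∂x_i - ∂f_i/∂x_j) dx_i ∧ dx_j:
  coeff of dx ∧ dy: 7*y + 2*z + 3
  coeff of dx ∧ dz: 2*y + 6*z + 2
  coeff of dy ∧ dz: -4*z
Step 2: Apply d again to each 2-form coefficient. The only possible 3-form in R^3 is dx ∧ dy ∧ dz, with coefficient
  ∂(coeff of dy∧dz)/∂x - ∂(coeff of dx∧dz)/∂y + ∂(coeff of dx∧dy)/∂z
  = ∂/∂x (-4*z) - ∂/∂y (2*y + 6*z + 2) + ∂/∂z (7*y + 2*z + 3).
Each of these terms simplifies to sums of mixed partials that cancel in pairs. The result is 0 (by equality of mixed partials for smooth functions — Schwarz / Clairaut).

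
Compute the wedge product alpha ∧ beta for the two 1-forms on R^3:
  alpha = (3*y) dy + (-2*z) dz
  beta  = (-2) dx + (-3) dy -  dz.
alpha ∧ beta = (6*y) dx ∧ dy + (-3*y - 6*z) dy ∧ dz + (-4*z) dx ∧ dz

Distribute the wedge, using dx_i ∧ dx_j = -dx_j ∧ dx_i and dx_i ∧ dx_i = 0. For each pair (i, j) with i < j, the coefficient of dx_i ∧ dx_j in alpha ∧ beta is (alpha_i * beta_j - alpha_j * beta_i). Collecting: alpha ∧ beta = (6*y) dx ∧ dy + (-3*y - 6*z) dy ∧ dz + (-4*z) dx ∧ dz.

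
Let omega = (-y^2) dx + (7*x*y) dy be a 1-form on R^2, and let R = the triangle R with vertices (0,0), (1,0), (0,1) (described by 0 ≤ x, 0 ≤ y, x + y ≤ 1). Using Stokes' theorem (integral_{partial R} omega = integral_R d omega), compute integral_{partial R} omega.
integral_(partial R) omega = 3/2

Stokes: integral_partial_R omega = integral_R d omega with d omega = (∂Q/∂x - ∂P/∂y) dx ∧ dy.
  ∂Q/∂x = 7*y
  ∂P/∂y = -2*y
  integrand = ∂Q/∂x - ∂P/∂y = 9*y.
Integrating over R: integral_0^1 integral_0^{1-x} (9*y) dy dx = 3/2.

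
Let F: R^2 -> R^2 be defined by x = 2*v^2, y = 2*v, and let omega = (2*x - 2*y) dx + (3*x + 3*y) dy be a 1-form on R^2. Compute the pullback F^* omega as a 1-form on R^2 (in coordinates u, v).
F^* omega = (4*v*(4*v^2 - v + 3)) dv

Using F^*(f dg) = (f ∘ F) d(g ∘ F), substitute each coordinate x_i by F_i(u, v) in f_i, and replace dx_i by d F_i = (∂F_i/∂u) du + (∂F_i/∂v) dv.
  For the x component: f_1(F) = 4*v*(v - 1); d F_1 = (0) du + (4*v) dv
  For the y component: f_2(F) = 6*v*(v + 1); d F_2 = (0) du + (2) dv
Combining and collecting du, dv coefficients:
  coeff of du: 0
  coeff of dv: 4*v*(4*v^2 - v + 3)
F^* omega = (4*v*(4*v^2 - v + 3)) dv.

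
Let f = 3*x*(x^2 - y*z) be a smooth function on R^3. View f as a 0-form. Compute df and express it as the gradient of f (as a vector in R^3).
df = (9*x^2 - 3*y*z) dx + (-3*x*z) dy + (-3*x*y) dz; grad f = (9*x^2 - 3*y*z, -3*x*z, -3*x*y)

For a 0-form f, d f = (∂f/∂x) dx + (∂f/∂y) dy + (∂f/∂z) dz. The components of the vector representation are exactly the entries of grad f in Cartesian coordinates:
  ∂f/∂x = 9*x^2 - 3*y*z
  ∂f/∂y = -3*x*z
  ∂f/∂z = -3*x*y.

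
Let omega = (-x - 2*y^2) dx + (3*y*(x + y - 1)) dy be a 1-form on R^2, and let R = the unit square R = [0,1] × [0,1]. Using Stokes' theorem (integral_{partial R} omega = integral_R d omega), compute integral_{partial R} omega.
integral_(partial R) omega = 7/2

Stokes: integral_partial_R omega = integral_R d omega with d omega = (∂Q/∂x - ∂P/∂y) dx ∧ dy.
  ∂Q/∂x = 3*y
  ∂P/∂y = -4*y
  integrand = ∂Q/∂x - ∂P/∂y = 7*y.
Integrating over R: integral_0^1 integral_0^1 (7*y) dx dy = 7/2.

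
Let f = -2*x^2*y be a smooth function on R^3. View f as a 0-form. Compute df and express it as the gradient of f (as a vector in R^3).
df = (-4*x*y) dx + (-2*x^2) dy + (0) dz; grad f = (-4*x*y, -2*x^2, 0)

For a 0-form f, d f = (∂f/∂x) dx + (∂f/∂y) dy + (∂f/∂z) dz. The components of the vector representation are exactly the entries of grad f in Cartesian coordinates:
  ∂f/∂x = -4*x*y
  ∂f/∂y = -2*x^2
  ∂f/∂z = 0.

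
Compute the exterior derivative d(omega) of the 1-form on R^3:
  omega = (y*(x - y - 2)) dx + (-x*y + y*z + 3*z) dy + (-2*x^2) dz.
d(omega) = (-x + y + 2) dx ∧ dy + (-4*x) dx ∧ dz + (-y - 3) dy ∧ dz

For a 1-form omega = sum_i f_i dx_i, the exterior derivative is
  d(omega) = sum_{i < j} (∂f_j/∂x_i - ∂f_i/∂x_j) dx_i ∧ dx_j.
  coefficient of dx ∧ dy: ∂f_2/∂x - ∂f_1/∂y = ∂(-x*y + y*z + 3*z)/∂x - ∂(y*(x - y - 2))/∂y = -x + y + 2
  coefficient of dx ∧ dz: ∂f_3/∂x - ∂f_1/∂z = ∂(-2*x^2)/∂x - ∂(y*(x - y - 2))/∂z = -4*x
  coefficient of dy ∧ dz: ∂f_3/∂y - ∂f_2/∂z = ∂(-2*x^2)/∂y - ∂(-x*y + y*z + 3*z)/∂z = -y - 3
Assembling: d(omega) = (-x + y + 2) dx ∧ dy + (-4*x) dx ∧ dz + (-y - 3) dy ∧ dz.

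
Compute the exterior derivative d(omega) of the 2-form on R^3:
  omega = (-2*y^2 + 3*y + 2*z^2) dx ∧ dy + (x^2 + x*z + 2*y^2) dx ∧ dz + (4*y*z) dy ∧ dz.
d(omega) = (-4*y + 4*z) dx ∧ dy ∧ dz

For a 2-form omega = sum_{i<j} g_{ij} dx_i ∧ dx_j, the exterior derivative is
  d(omega) = sum_{i<j} d(g_{ij}) ∧ dx_i ∧ dx_j = sum_{i<j, k} (∂g_{ij}/∂x_k) dx_k ∧ dx_i ∧ dx_j.
Expand each term, using dx_k ∧ dx_i ∧ dx_j = sgn(permutation) dx_{(a)} ∧ dx_{(b)} ∧ dx_{(c)} with (a < b < c) sorted:
  d(-2*y^2 + 3*y + 2*z^2) includes (∂/∂z)(-2*y^2 + 3*y + 2*z^2) dz = (4*z) dz, which multiplied by dx ∧ dy gives (4*z) dx ∧ dy ∧ dz
  d(x^2 + x*z + 2*y^2) includes (∂/∂y)(x^2 + x*z + 2*y^2) dy = (4*y) dy, which multiplied by dx ∧ dz gives (-4*y) dx ∧ dy ∧ dz
Collecting like 3-forms: d(omega) = (-4*y + 4*z) dx ∧ dy ∧ dz.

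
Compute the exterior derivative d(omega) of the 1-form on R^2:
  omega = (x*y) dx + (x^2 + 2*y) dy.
d(omega) = (x) dx ∧ dy

For a 1-form omega = sum_i f_i dx_i, the exterior derivative is
  d(omega) = sum_{i < j} (∂f_j/∂x_i - ∂f_i/∂x_j) dx_i ∧ dx_j.
  coefficient of dx ∧ dy: ∂f_2/∂x - ∂f_1/∂y = ∂(x^2 + 2*y)/∂x - ∂(x*y)/∂y = x
Assembling: d(omega) = (x) dx ∧ dy.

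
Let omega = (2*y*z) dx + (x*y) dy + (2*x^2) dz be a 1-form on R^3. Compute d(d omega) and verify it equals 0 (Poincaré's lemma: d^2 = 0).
d(d omega) = 0

Step 1: d omega = sum_{i<j} (∂f_j/∂x_i - ∂f_i/∂x_j) dx_i ∧ dx_j:
  coeff of dx ∧ dy: y - 2*z
  coeff of dx ∧ dz: 4*x - 2*y
  coeff of dy ∧ dz: 0
Step 2: Apply d again to each 2-form coefficient. The only possible 3-form in R^3 is dx ∧ dy ∧ dz, with coefficient
  ∂(coeff of dy∧dz)/∂x - ∂(coeff of dx∧dz)/∂y + ∂(coeff of dx∧dy)/∂z
  = ∂/∂x (0) - ∂/∂y (4*x - 2*y) + ∂/∂z (y - 2*z).
Each of these terms simplifies to sums of mixed partials that cancel in pairs. The result is 0 (by equality of mixed partials for smooth functions — Schwarz / Clairaut).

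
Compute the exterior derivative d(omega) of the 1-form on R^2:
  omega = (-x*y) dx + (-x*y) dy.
d(omega) = (x - y) dx ∧ dy

For a 1-form omega = sum_i f_i dx_i, the exterior derivative is
  d(omega) = sum_{i < j} (∂f_j/∂x_i - ∂f_i/∂x_j) dx_i ∧ dx_j.
  coefficient of dx ∧ dy: ∂f_2/∂x - ∂f_1/∂y = ∂(-x*y)/∂x - ∂(-x*y)/∂y = x - y
Assembling: d(omega) = (x - y) dx ∧ dy.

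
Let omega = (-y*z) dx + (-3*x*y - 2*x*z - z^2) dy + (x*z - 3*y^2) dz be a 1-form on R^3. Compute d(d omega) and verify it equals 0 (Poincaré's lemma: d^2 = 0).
d(d omega) = 0

Step 1: d omega = sum_{i<j} (∂f_j/∂x_i - ∂f_i/∂x_j) dx_i ∧ dx_j:
  coeff of dx ∧ dy: -3*y - z
  coeff of dx ∧ dz: y + z
  coeff of dy ∧ dz: 2*x - 6*y + 2*z
Step 2: Apply d again to each 2-form coefficient. The only possible 3-form in R^3 is dx ∧ dy ∧ dz, with coefficient
  ∂(coeff of dy∧dz)/∂x - ∂(coeff of dx∧dz)/∂y + ∂(coeff of dx∧dy)/∂z
  = ∂/∂x (2*x - 6*y + 2*z) - ∂/∂y (y + z) + ∂/∂z (-3*y - z).
Each of these terms simplifies to sums of mixed partials that cancel in pairs. The result is 0 (by equality of mixed partials for smooth functions — Schwarz / Clairaut).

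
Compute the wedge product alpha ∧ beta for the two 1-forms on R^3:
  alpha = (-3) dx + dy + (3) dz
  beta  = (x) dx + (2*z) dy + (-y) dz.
alpha ∧ beta = (-x - 6*z) dx ∧ dy + (-3*x + 3*y) dx ∧ dz + (-y - 6*z) dy ∧ dz

Distribute the wedge, using dx_i ∧ dx_j = -dx_j ∧ dx_i and dx_i ∧ dx_i = 0. For each pair (i, j) with i < j, the coefficient of dx_i ∧ dx_j in alpha ∧ beta is (alpha_i * beta_j - alpha_j * beta_i). Collecting: alpha ∧ beta = (-x - 6*z) dx ∧ dy + (-3*x + 3*y) dx ∧ dz + (-y - 6*z) dy ∧ dz.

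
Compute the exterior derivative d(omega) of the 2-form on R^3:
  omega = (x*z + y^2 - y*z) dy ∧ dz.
d(omega) = (z) dx ∧ dy ∧ dz

For a 2-form omega = sum_{i<j} g_{ij} dx_i ∧ dx_j, the exterior derivative is
  d(omega) = sum_{i<j} d(g_{ij}) ∧ dx_i ∧ dx_j = sum_{i<j, k} (∂g_{ij}/∂x_k) dx_k ∧ dx_i ∧ dx_j.
Expand each term, using dx_k ∧ dx_i ∧ dx_j = sgn(permutation) dx_{(a)} ∧ dx_{(b)} ∧ dx_{(c)} with (a < b < c) sorted:
  d(x*z + y^2 - y*z) includes (∂/∂x)(x*z + y^2 - y*z) dx = (z) dx, which multiplied by dy ∧ dz gives (z) dx ∧ dy ∧ dz
Collecting like 3-forms: d(omega) = (z) dx ∧ dy ∧ dz.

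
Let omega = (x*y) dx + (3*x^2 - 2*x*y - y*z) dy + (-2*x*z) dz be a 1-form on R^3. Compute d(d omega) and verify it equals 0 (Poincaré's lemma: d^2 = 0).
d(d omega) = 0

Step 1: d omega = sum_{i<j} (∂f_j/∂x_i - ∂f_i/∂x_j) dx_i ∧ dx_j:
  coeff of dx ∧ dy: 5*x - 2*y
  coeff of dx ∧ dz: -2*z
  coeff of dy ∧ dz: y
Step 2: Apply d again to each 2-form coefficient. The only possible 3-form in R^3 is dx ∧ dy ∧ dz, with coefficient
  ∂(coeff of dy∧dz)/∂x - ∂(coeff of dx∧dz)/∂y + ∂(coeff of dx∧dy)/∂z
  = ∂/∂x (y) - ∂/∂y (-2*z) + ∂/∂z (5*x - 2*y).
Each of these terms simplifies to sums of mixed partials that cancel in pairs. The result is 0 (by equality of mixed partials for smooth functions — Schwarz / Clairaut).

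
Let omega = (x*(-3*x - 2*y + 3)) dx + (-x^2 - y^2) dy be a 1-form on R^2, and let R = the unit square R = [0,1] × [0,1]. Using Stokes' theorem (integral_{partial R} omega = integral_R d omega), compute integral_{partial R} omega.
integral_(partial R) omega = 0

Stokes: integral_partial_R omega = integral_R d omega with d omega = (∂Q/∂x - ∂P/∂y) dx ∧ dy.
  ∂Q/∂x = -2*x
  ∂P/∂y = -2*x
  integrand = ∂Q/∂x - ∂P/∂y = 0.
Integrating over R: integral_0^1 integral_0^1 (0) dx dy = 0.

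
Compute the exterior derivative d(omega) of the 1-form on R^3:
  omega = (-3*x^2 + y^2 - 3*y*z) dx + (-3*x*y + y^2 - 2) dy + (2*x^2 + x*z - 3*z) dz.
d(omega) = (-5*y + 3*z) dx ∧ dy + (4*x + 3*y + z) dx ∧ dz

For a 1-form omega = sum_i f_i dx_i, the exterior derivative is
  d(omega) = sum_{i < j} (∂f_j/∂x_i - ∂f_i/∂x_j) dx_i ∧ dx_j.
  coefficient of dx ∧ dy: ∂f_2/∂x - ∂f_1/∂y = ∂(-3*x*y + y^2 - 2)/∂x - ∂(-3*x^2 + y^2 - 3*y*z)/∂y = -5*y + 3*z
  coefficient of dx ∧ dz: ∂f_3/∂x - ∂f_1/∂z = ∂(2*x^2 + x*z - 3*z)/∂x - ∂(-3*x^2 + y^2 - 3*y*z)/∂z = 4*x + 3*y + z
Assembling: d(omega) = (-5*y + 3*z) dx ∧ dy + (4*x + 3*y + z) dx ∧ dz.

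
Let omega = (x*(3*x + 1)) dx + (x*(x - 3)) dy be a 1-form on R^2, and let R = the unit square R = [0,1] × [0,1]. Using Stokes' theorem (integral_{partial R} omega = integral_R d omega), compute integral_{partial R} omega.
integral_(partial R) omega = -2

Stokes: integral_partial_R omega = integral_R d omega with d omega = (∂Q/∂x - ∂P/∂y) dx ∧ dy.
  ∂Q/∂x = 2*x - 3
  ∂P/∂y = 0
  integrand = ∂Q/∂x - ∂P/∂y = 2*x - 3.
Integrating over R: integral_0^1 integral_0^1 (2*x - 3) dx dy = -2.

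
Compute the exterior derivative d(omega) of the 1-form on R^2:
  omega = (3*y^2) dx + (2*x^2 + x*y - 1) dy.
d(omega) = (4*x - 5*y) dx ∧ dy

For a 1-form omega = sum_i f_i dx_i, the exterior derivative is
  d(omega) = sum_{i < j} (∂f_j/∂x_i - ∂f_i/∂x_j) dx_i ∧ dx_j.
  coefficient of dx ∧ dy: ∂f_2/∂x - ∂f_1/∂y = ∂(2*x^2 + x*y - 1)/∂x - ∂(3*y^2)/∂y = 4*x - 5*y
Assembling: d(omega) = (4*x - 5*y) dx ∧ dy.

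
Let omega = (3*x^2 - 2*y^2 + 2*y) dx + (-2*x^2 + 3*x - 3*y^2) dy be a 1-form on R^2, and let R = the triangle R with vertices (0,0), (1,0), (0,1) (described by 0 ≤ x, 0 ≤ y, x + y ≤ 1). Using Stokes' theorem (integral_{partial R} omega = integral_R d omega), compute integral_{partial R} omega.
integral_(partial R) omega = 1/2

Stokes: integral_partial_R omega = integral_R d omega with d omega = (∂Q/∂x - ∂P/∂y) dx ∧ dy.
  ∂Q/∂x = 3 - 4*x
  ∂P/∂y = 2 - 4*y
  integrand = ∂Q/∂x - ∂P/∂y = -4*x + 4*y + 1.
Integrating over R: integral_0^1 integral_0^{1-x} (-4*x + 4*y + 1) dy dx = 1/2.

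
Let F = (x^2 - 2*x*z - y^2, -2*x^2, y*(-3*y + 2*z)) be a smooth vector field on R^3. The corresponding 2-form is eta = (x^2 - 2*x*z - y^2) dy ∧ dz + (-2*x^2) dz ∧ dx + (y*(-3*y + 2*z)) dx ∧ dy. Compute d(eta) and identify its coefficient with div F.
d(eta) = (2*x + 2*y - 2*z) dx ∧ dy ∧ dz; div F = 2*x + 2*y - 2*z

For a 2-form in R^3 of the form above, applying d gives a 3-form with coefficient ∂P/∂x + ∂Q/∂y + ∂R/∂z:
  ∂P/∂x = 2*x - 2*z
  ∂Q/∂y = 0
  ∂R/∂z = 2*y
Sum = 2*x + 2*y - 2*z, which is exactly div F.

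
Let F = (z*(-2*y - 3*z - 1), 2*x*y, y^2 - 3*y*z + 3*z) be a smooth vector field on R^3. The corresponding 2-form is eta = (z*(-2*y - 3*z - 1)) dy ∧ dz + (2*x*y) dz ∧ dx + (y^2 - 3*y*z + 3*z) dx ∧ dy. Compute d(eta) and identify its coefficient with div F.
d(eta) = (2*x - 3*y + 3) dx ∧ dy ∧ dz; div F = 2*x - 3*y + 3

For a 2-form in R^3 of the form above, applying d gives a 3-form with coefficient ∂P/∂x + ∂Q/∂y + ∂R/∂z:
  ∂P/∂x = 0
  ∂Q/∂y = 2*x
  ∂R/∂z = 3 - 3*y
Sum = 2*x - 3*y + 3, which is exactly div F.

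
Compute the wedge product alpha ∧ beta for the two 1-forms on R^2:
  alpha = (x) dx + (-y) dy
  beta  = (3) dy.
alpha ∧ beta = (3*x) dx ∧ dy

Distribute the wedge, using dx_i ∧ dx_j = -dx_j ∧ dx_i and dx_i ∧ dx_i = 0. For each pair (i, j) with i < j, the coefficient of dx_i ∧ dx_j in alpha ∧ beta is (alpha_i * beta_j - alpha_j * beta_i). Collecting: alpha ∧ beta = (3*x) dx ∧ dy.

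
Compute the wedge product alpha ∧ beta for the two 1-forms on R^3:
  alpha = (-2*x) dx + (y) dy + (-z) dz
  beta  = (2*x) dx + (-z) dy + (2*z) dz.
alpha ∧ beta = (2*x*(-y + z)) dx ∧ dy + (-2*x*z) dx ∧ dz + (z*(2*y - z)) dy ∧ dz

Distribute the wedge, using dx_i ∧ dx_j = -dx_j ∧ dx_i and dx_i ∧ dx_i = 0. For each pair (i, j) with i < j, the coefficient of dx_i ∧ dx_j in alpha ∧ beta is (alpha_i * beta_j - alpha_j * beta_i). Collecting: alpha ∧ beta = (2*x*(-y + z)) dx ∧ dy + (-2*x*z) dx ∧ dz + (z*(2*y - z)) dy ∧ dz.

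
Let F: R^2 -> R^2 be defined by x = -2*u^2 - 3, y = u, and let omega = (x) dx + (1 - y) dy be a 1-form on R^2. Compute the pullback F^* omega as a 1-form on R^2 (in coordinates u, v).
F^* omega = (8*u^3 + 11*u + 1) du

Using F^*(f dg) = (f ∘ F) d(g ∘ F), substitute each coordinate x_i by F_i(u, v) in f_i, and replace dx_i by d F_i = (∂F_i/∂u) du + (∂F_i/∂v) dv.
  For the x component: f_1(F) = -2*u^2 - 3; d F_1 = (-4*u) du + (0) dv
  For the y component: f_2(F) = 1 - u; d F_2 = (1) du + (0) dv
Combining and collecting du, dv coefficients:
  coeff of du: 8*u^3 + 11*u + 1
  coeff of dv: 0
F^* omega = (8*u^3 + 11*u + 1) du.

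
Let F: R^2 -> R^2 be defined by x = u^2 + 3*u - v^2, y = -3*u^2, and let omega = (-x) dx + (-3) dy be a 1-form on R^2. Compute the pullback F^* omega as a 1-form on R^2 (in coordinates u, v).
F^* omega = (-2*u^3 - 9*u^2 + 2*u*v^2 + 9*u + 3*v^2) du + (2*v*(u^2 + 3*u - v^2)) dv

Using F^*(f dg) = (f ∘ F) d(g ∘ F), substitute each coordinate x_i by F_i(u, v) in f_i, and replace dx_i by d F_i = (∂F_i/∂u) du + (∂F_i/∂v) dv.
  For the x component: f_1(F) = -u^2 - 3*u + v^2; d F_1 = (2*u + 3) du + (-2*v) dv
  For the y component: f_2(F) = -3; d F_2 = (-6*u) du + (0) dv
Combining and collecting du, dv coefficients:
  coeff of du: -2*u^3 - 9*u^2 + 2*u*v^2 + 9*u + 3*v^2
  coeff of dv: 2*v*(u^2 + 3*u - v^2)
F^* omega = (-2*u^3 - 9*u^2 + 2*u*v^2 + 9*u + 3*v^2) du + (2*v*(u^2 + 3*u - v^2)) dv.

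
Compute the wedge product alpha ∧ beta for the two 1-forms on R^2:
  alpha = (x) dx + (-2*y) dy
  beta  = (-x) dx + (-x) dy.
alpha ∧ beta = (-x*(x + 2*y)) dx ∧ dy

Distribute the wedge, using dx_i ∧ dx_j = -dx_j ∧ dx_i and dx_i ∧ dx_i = 0. For each pair (i, j) with i < j, the coefficient of dx_i ∧ dx_j in alpha ∧ beta is (alpha_i * beta_j - alpha_j * beta_i). Collecting: alpha ∧ beta = (-x*(x + 2*y)) dx ∧ dy.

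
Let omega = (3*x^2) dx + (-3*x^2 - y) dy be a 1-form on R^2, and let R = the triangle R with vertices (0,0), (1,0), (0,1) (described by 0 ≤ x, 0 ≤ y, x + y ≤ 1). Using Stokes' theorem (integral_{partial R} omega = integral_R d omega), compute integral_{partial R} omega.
integral_(partial R) omega = -1

Stokes: integral_partial_R omega = integral_R d omega with d omega = (∂Q/∂x - ∂P/∂y) dx ∧ dy.
  ∂Q/∂x = -6*x
  ∂P/∂y = 0
  integrand = ∂Q/∂x - ∂P/∂y = -6*x.
Integrating over R: integral_0^1 integral_0^{1-x} (-6*x) dy dx = -1.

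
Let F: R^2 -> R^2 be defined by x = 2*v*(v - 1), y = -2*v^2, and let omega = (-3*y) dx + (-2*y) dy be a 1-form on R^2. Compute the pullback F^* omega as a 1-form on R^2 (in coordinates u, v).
F^* omega = (v^2*(8*v - 12)) dv

Using F^*(f dg) = (f ∘ F) d(g ∘ F), substitute each coordinate x_i by F_i(u, v) in f_i, and replace dx_i by d F_i = (∂F_i/∂u) du + (∂F_i/∂v) dv.
  For the x component: f_1(F) = 6*v^2; d F_1 = (0) du + (4*v - 2) dv
  For the y component: f_2(F) = 4*v^2; d F_2 = (0) du + (-4*v) dv
Combining and collecting du, dv coefficients:
  coeff of du: 0
  coeff of dv: v^2*(8*v - 12)
F^* omega = (v^2*(8*v - 12)) dv.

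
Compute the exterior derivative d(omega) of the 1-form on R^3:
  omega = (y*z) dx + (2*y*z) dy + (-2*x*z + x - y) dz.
d(omega) = (-z) dx ∧ dy + (-y - 2*z + 1) dx ∧ dz + (-2*y - 1) dy ∧ dz

For a 1-form omega = sum_i f_i dx_i, the exterior derivative is
  d(omega) = sum_{i < j} (∂f_j/∂x_i - ∂f_i/∂x_j) dx_i ∧ dx_j.
  coefficient of dx ∧ dy: ∂f_2/∂x - ∂f_1/∂y = ∂(2*y*z)/∂x - ∂(y*z)/∂y = -z
  coefficient of dx ∧ dz: ∂f_3/∂x - ∂f_1/∂z = ∂(-2*x*z + x - y)/∂x - ∂(y*z)/∂z = -y - 2*z + 1
  coefficient of dy ∧ dz: ∂f_3/∂y - ∂f_2/∂z = ∂(-2*x*z + x - y)/∂y - ∂(2*y*z)/∂z = -2*y - 1
Assembling: d(omega) = (-z) dx ∧ dy + (-y - 2*z + 1) dx ∧ dz + (-2*y - 1) dy ∧ dz.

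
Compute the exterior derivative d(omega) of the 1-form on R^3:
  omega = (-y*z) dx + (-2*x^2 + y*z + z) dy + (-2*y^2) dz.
d(omega) = (-4*x + z) dx ∧ dy + (y) dx ∧ dz + (-5*y - 1) dy ∧ dz

For a 1-form omega = sum_i f_i dx_i, the exterior derivative is
  d(omega) = sum_{i < j} (∂f_j/∂x_i - ∂f_i/∂x_j) dx_i ∧ dx_j.
  coefficient of dx ∧ dy: ∂f_2/∂x - ∂f_1/∂y = ∂(-2*x^2 + y*z + z)/∂x - ∂(-y*z)/∂y = -4*x + z
  coefficient of dx ∧ dz: ∂f_3/∂x - ∂f_1/∂z = ∂(-2*y^2)/∂x - ∂(-y*z)/∂z = y
  coefficient of dy ∧ dz: ∂f_3/∂y - ∂f_2/∂z = ∂(-2*y^2)/∂y - ∂(-2*x^2 + y*z + z)/∂z = -5*y - 1
Assembling: d(omega) = (-4*x + z) dx ∧ dy + (y) dx ∧ dz + (-5*y - 1) dy ∧ dz.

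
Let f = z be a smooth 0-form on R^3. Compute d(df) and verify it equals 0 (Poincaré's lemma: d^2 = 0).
d(df) = 0

Step 1: df = sum_i (∂f/∂x_i) dx_i = (0) dx + (0) dy + (1) dz.
Step 2: Apply d again. Using the 1-form formula, the coefficient of dx ∧ dy in d(df) is ∂^2 f/∂x ∂y - ∂^2 f/∂y ∂x = (0) - (0) = 0 (equality of mixed partials for smooth f).
Similarly for dx ∧ dz and dy ∧ dz — all coefficients vanish. So d(df) = 0.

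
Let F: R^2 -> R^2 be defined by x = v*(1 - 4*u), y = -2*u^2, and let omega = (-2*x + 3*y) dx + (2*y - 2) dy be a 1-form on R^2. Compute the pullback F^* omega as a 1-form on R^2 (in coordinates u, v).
F^* omega = (16*u^3 + 24*u^2*v - 32*u*v^2 + 8*u + 8*v^2) du + (24*u^3 - 32*u^2*v - 6*u^2 + 16*u*v - 2*v) dv

Using F^*(f dg) = (f ∘ F) d(g ∘ F), substitute each coordinate x_i by F_i(u, v) in f_i, and replace dx_i by d F_i = (∂F_i/∂u) du + (∂F_i/∂v) dv.
  For the x component: f_1(F) = -6*u^2 + 8*u*v - 2*v; d F_1 = (-4*v) du + (1 - 4*u) dv
  For the y component: f_2(F) = -4*u^2 - 2; d F_2 = (-4*u) du + (0) dv
Combining and collecting du, dv coefficients:
  coeff of du: 16*u^3 + 24*u^2*v - 32*u*v^2 + 8*u + 8*v^2
  coeff of dv: 24*u^3 - 32*u^2*v - 6*u^2 + 16*u*v - 2*v
F^* omega = (16*u^3 + 24*u^2*v - 32*u*v^2 + 8*u + 8*v^2) du + (24*u^3 - 32*u^2*v - 6*u^2 + 16*u*v - 2*v) dv.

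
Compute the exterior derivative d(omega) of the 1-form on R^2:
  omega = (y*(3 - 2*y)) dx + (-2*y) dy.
d(omega) = (4*y - 3) dx ∧ dy

For a 1-form omega = sum_i f_i dx_i, the exterior derivative is
  d(omega) = sum_{i < j} (∂f_j/∂x_i - ∂f_i/∂x_j) dx_i ∧ dx_j.
  coefficient of dx ∧ dy: ∂f_2/∂x - ∂f_1/∂y = ∂(-2*y)/∂x - ∂(y*(3 - 2*y))/∂y = 4*y - 3
Assembling: d(omega) = (4*y - 3) dx ∧ dy.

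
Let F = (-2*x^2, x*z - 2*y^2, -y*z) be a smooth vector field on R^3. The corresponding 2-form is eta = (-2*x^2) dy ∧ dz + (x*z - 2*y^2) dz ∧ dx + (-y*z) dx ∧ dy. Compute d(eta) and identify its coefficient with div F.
d(eta) = (-4*x - 5*y) dx ∧ dy ∧ dz; div F = -4*x - 5*y

For a 2-form in R^3 of the form above, applying d gives a 3-form with coefficient ∂P/∂x + ∂Q/∂y + ∂R/∂z:
  ∂P/∂x = -4*x
  ∂Q/∂y = -4*y
  ∂R/∂z = -y
Sum = -4*x - 5*y, which is exactly div F.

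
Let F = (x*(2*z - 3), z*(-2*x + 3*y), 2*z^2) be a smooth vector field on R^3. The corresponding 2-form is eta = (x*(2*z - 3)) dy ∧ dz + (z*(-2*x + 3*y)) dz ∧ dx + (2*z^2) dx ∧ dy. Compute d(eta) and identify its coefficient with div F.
d(eta) = (9*z - 3) dx ∧ dy ∧ dz; div F = 9*z - 3

For a 2-form in R^3 of the form above, applying d gives a 3-form with coefficient ∂P/∂x + ∂Q/∂y + ∂R/∂z:
  ∂P/∂x = 2*z - 3
  ∂Q/∂y = 3*z
  ∂R/∂z = 4*z
Sum = 9*z - 3, which is exactly div F.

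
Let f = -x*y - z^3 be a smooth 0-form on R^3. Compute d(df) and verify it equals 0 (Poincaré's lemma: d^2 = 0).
d(df) = 0

Step 1: df = sum_i (∂f/∂x_i) dx_i = (-y) dx + (-x) dy + (-3*z^2) dz.
Step 2: Apply d again. Using the 1-form formula, the coefficient of dx ∧ dy in d(df) is ∂^2 f/∂x ∂y - ∂^2 f/∂y ∂x = (-1) - (-1) = 0 (equality of mixed partials for smooth f).
Similarly for dx ∧ dz and dy ∧ dz — all coefficients vanish. So d(df) = 0.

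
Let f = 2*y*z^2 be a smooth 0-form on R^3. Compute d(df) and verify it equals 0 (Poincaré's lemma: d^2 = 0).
d(df) = 0

Step 1: df = sum_i (∂f/∂x_i) dx_i = (0) dx + (2*z^2) dy + (4*y*z) dz.
Step 2: Apply d again. Using the 1-form formula, the coefficient of dx ∧ dy in d(df) is ∂^2 f/∂x ∂y - ∂^2 f/∂y ∂x = (0) - (0) = 0 (equality of mixed partials for smooth f).
Similarly for dx ∧ dz and dy ∧ dz — all coefficients vanish. So d(df) = 0.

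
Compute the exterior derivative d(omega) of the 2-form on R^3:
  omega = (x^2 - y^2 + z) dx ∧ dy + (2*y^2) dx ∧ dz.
d(omega) = (1 - 4*y) dx ∧ dy ∧ dz

For a 2-form omega = sum_{i<j} g_{ij} dx_i ∧ dx_j, the exterior derivative is
  d(omega) = sum_{i<j} d(g_{ij}) ∧ dx_i ∧ dx_j = sum_{i<j, k} (∂g_{ij}/∂x_k) dx_k ∧ dx_i ∧ dx_j.
Expand each term, using dx_k ∧ dx_i ∧ dx_j = sgn(permutation) dx_{(a)} ∧ dx_{(b)} ∧ dx_{(c)} with (a < b < c) sorted:
  d(x^2 - y^2 + z) includes (∂/∂z)(x^2 - y^2 + z) dz = (1) dz, which multiplied by dx ∧ dy gives (1) dx ∧ dy ∧ dz
  d(2*y^2) includes (∂/∂y)(2*y^2) dy = (4*y) dy, which multiplied by dx ∧ dz gives (-4*y) dx ∧ dy ∧ dz
Collecting like 3-forms: d(omega) = (1 - 4*y) dx ∧ dy ∧ dz.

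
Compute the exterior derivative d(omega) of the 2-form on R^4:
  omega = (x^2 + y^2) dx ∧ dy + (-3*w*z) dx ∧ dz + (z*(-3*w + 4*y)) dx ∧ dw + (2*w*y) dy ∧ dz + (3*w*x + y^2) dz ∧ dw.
d(omega) = (6*w - 4*y - 3*z) dx ∧ dz ∧ dw + (-4*z) dx ∧ dy ∧ dw + (4*y) dy ∧ dz ∧ dw

For a 2-form omega = sum_{i<j} g_{ij} dx_i ∧ dx_j, the exterior derivative is
  d(omega) = sum_{i<j} d(g_{ij}) ∧ dx_i ∧ dx_j = sum_{i<j, k} (∂g_{ij}/∂x_k) dx_k ∧ dx_i ∧ dx_j.
Expand each term, using dx_k ∧ dx_i ∧ dx_j = sgn(permutation) dx_{(a)} ∧ dx_{(b)} ∧ dx_{(c)} with (a < b < c) sorted:
  d(-3*w*z) includes (∂/∂w)(-3*w*z) dw = (-3*z) dw, which multiplied by dx ∧ dz gives (-3*z) dx ∧ dz ∧ dw
  d(z*(-3*w + 4*y)) includes (∂/∂y)(z*(-3*w + 4*y)) dy = (4*z) dy, which multiplied by dx ∧ dw gives (-4*z) dx ∧ dy ∧ dw
  d(z*(-3*w + 4*y)) includes (∂/∂z)(z*(-3*w + 4*y)) dz = (-3*w + 4*y) dz, which multiplied by dx ∧ dw gives (3*w - 4*y) dx ∧ dz ∧ dw
  d(2*w*y) includes (∂/∂w)(2*w*y) dw = (2*y) dw, which multiplied by dy ∧ dz gives (2*y) dy ∧ dz ∧ dw
  d(3*w*x + y^2) includes (∂/∂x)(3*w*x + y^2) dx = (3*w) dx, which multiplied by dz ∧ dw gives (3*w) dx ∧ dz ∧ dw
  d(3*w*x + y^2) includes (∂/∂y)(3*w*x + y^2) dy = (2*y) dy, which multiplied by dz ∧ dw gives (2*y) dy ∧ dz ∧ dw
Collecting like 3-forms: d(omega) = (6*w - 4*y - 3*z) dx ∧ dz ∧ dw + (-4*z) dx ∧ dy ∧ dw + (4*y) dy ∧ dz ∧ dw.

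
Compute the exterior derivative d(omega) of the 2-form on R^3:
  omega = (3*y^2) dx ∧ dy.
d(omega) = 0

For a 2-form omega = sum_{i<j} g_{ij} dx_i ∧ dx_j, the exterior derivative is
  d(omega) = sum_{i<j} d(g_{ij}) ∧ dx_i ∧ dx_j = sum_{i<j, k} (∂g_{ij}/∂x_k) dx_k ∧ dx_i ∧ dx_j.
Expand each term, using dx_k ∧ dx_i ∧ dx_j = sgn(permutation) dx_{(a)} ∧ dx_{(b)} ∧ dx_{(c)} with (a < b < c) sorted:

Collecting like 3-forms: d(omega) = 0.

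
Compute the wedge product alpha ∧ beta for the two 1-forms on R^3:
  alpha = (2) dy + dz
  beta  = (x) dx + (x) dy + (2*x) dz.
alpha ∧ beta = (-2*x) dx ∧ dy + (3*x) dy ∧ dz + (-x) dx ∧ dz

Distribute the wedge, using dx_i ∧ dx_j = -dx_j ∧ dx_i and dx_i ∧ dx_i = 0. For each pair (i, j) with i < j, the coefficient of dx_i ∧ dx_j in alpha ∧ beta is (alpha_i * beta_j - alpha_j * beta_i). Collecting: alpha ∧ beta = (-2*x) dx ∧ dy + (3*x) dy ∧ dz + (-x) dx ∧ dz.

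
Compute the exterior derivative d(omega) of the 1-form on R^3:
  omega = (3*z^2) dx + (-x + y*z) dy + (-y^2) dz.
d(omega) = (-1) dx ∧ dy + (-6*z) dx ∧ dz + (-3*y) dy ∧ dz

For a 1-form omega = sum_i f_i dx_i, the exterior derivative is
  d(omega) = sum_{i < j} (∂f_j/∂x_i - ∂f_i/∂x_j) dx_i ∧ dx_j.
  coefficient of dx ∧ dy: ∂f_2/∂x - ∂f_1/∂y = ∂(-x + y*z)/∂x - ∂(3*z^2)/∂y = -1
  coefficient of dx ∧ dz: ∂f_3/∂x - ∂f_1/∂z = ∂(-y^2)/∂x - ∂(3*z^2)/∂z = -6*z
  coefficient of dy ∧ dz: ∂f_3/∂y - ∂f_2/∂z = ∂(-y^2)/∂y - ∂(-x + y*z)/∂z = -3*y
Assembling: d(omega) = (-1) dx ∧ dy + (-6*z) dx ∧ dz + (-3*y) dy ∧ dz.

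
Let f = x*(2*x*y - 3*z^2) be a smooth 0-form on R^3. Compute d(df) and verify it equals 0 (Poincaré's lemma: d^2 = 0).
d(df) = 0

Step 1: df = sum_i (∂f/∂x_i) dx_i = (4*x*y - 3*z^2) dx + (2*x^2) dy + (-6*x*z) dz.
Step 2: Apply d again. Using the 1-form formula, the coefficient of dx ∧ dy in d(df) is ∂^2 f/∂x ∂y - ∂^2 f/∂y ∂x = (4*x) - (4*x) = 0 (equality of mixed partials for smooth f).
Similarly for dx ∧ dz and dy ∧ dz — all coefficients vanish. So d(df) = 0.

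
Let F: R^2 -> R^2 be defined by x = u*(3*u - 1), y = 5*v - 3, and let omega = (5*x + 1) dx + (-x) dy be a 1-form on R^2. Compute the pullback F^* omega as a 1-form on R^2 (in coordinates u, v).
F^* omega = (90*u^3 - 45*u^2 + 11*u - 1) du + (5*u*(1 - 3*u)) dv

Using F^*(f dg) = (f ∘ F) d(g ∘ F), substitute each coordinate x_i by F_i(u, v) in f_i, and replace dx_i by d F_i = (∂F_i/∂u) du + (∂F_i/∂v) dv.
  For the x component: f_1(F) = 15*u^2 - 5*u + 1; d F_1 = (6*u - 1) du + (0) dv
  For the y component: f_2(F) = u*(1 - 3*u); d F_2 = (0) du + (5) dv
Combining and collecting du, dv coefficients:
  coeff of du: 90*u^3 - 45*u^2 + 11*u - 1
  coeff of dv: 5*u*(1 - 3*u)
F^* omega = (90*u^3 - 45*u^2 + 11*u - 1) du + (5*u*(1 - 3*u)) dv.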